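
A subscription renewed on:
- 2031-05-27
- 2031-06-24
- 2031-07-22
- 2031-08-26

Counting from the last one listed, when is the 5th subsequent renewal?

Gaps: 28, 28, 35 days — a mix of 28 and 35. Every date is a Tuesday.
Each is the 4th Tuesday of its month.
September 2031 — 4th Tuesday is 2031-09-23.
October 2031 — 4th Tuesday is 2031-10-28.
November 2031 — 4th Tuesday is 2031-11-25.
December 2031 — 4th Tuesday is 2031-12-23.
January 2032 — 4th Tuesday is 2032-01-27.

2032-01-27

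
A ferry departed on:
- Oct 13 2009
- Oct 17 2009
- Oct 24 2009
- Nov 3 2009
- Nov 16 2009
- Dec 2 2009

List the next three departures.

The spacing grows by 3 each time: 4, 7, 10, 13, 16 days.
Next gap: 19 days. Dec 2 2009 + 19 days = Dec 21 2009.
Next gap: 22 days. Dec 21 2009 + 22 days = Jan 12 2010.
Next gap: 25 days. Jan 12 2010 + 25 days = Feb 6 2010.

Dec 21 2009, Jan 12 2010, Feb 6 2010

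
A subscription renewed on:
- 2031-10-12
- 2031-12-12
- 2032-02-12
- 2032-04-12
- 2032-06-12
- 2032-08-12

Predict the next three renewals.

The day-of-month is always 12 (61, 62, 60, 61, 61 days between events).
So this recurs on the 12th of every 2 months.
Next: October 2032 → 2032-10-12.
Next: December 2032 → 2032-12-12.
Next: February 2033 → 2033-02-12.

2032-10-12, 2032-12-12, 2033-02-12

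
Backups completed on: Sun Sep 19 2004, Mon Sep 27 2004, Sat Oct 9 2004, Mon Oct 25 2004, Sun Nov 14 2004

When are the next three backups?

Wed Dec 8 2004, Wed Jan 5 2005, Sun Feb 6 2005

Intervals are 8, 12, 16, 20 days — an arithmetic progression with common difference 4.
Next gap: 24 days. Sun Nov 14 2004 + 24 days = Wed Dec 8 2004.
Next gap: 28 days. Wed Dec 8 2004 + 28 days = Wed Jan 5 2005.
Next gap: 32 days. Wed Jan 5 2005 + 32 days = Sun Feb 6 2005.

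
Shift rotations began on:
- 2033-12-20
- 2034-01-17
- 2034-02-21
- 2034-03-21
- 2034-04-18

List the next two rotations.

Gaps: 28, 35, 28, 28 days — a mix of 28 and 35. Every date is a Tuesday.
Each is the 3rd Tuesday of its month.
May 2034 — 3rd Tuesday is 2034-05-16.
June 2034 — 3rd Tuesday is 2034-06-20.

2034-05-16, 2034-06-20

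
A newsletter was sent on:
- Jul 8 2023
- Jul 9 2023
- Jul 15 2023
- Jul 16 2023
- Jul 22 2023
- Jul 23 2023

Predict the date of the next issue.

Gaps: 1, 6, 1, 6, 1 days — not constant, but cyclic with period 2.
The events fall on every Saturday and Sunday.
Next Saturday: Jul 29 2023.

Jul 29 2023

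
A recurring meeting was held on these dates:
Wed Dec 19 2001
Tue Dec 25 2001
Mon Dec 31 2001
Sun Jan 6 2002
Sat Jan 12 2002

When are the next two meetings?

The spacing is 6, 6, 6, 6 days — always 6 days.
Sat Jan 12 2002 + 6 days = Fri Jan 18 2002.
Fri Jan 18 2002 + 6 days = Thu Jan 24 2002.

Fri Jan 18 2002, Thu Jan 24 2002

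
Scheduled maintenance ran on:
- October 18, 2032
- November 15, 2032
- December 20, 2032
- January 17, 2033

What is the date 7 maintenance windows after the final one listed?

August 15, 2033

Gaps: 28, 35, 28 days — a mix of 28 and 35. Every date is a Monday.
Each is the 3rd Monday of its month.
3rd Monday of February 2033: February 21, 2033.
3rd Monday of March 2033: March 21, 2033.
April 2033 — 3rd Monday is April 18, 2033.
3rd Monday of May 2033: May 16, 2033.
3rd Monday of June 2033: June 20, 2033.
July 2033 — 3rd Monday is July 18, 2033.
3rd Monday of August 2033: August 15, 2033.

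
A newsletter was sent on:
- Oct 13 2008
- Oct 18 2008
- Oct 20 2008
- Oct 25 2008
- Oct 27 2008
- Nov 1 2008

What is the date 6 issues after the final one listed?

Gaps: 5, 2, 5, 2, 5 days — not constant, but cyclic with period 2.
The events fall on every Monday and Saturday.
Next Monday: Nov 3 2008.
The following Saturday is Nov 8 2008.
The following Monday is Nov 10 2008.
Next Saturday: Nov 15 2008.
The following Monday is Nov 17 2008.
The following Saturday is Nov 22 2008.

Nov 22 2008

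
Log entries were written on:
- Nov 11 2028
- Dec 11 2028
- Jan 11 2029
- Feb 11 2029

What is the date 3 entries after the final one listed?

The day-of-month is always 11 (30, 31, 31 days between events).
So this recurs on the 11th of each month.
March 2029: Mar 11 2029.
Next: April 2029 → Apr 11 2029.
Next: May 2029 → May 11 2029.

May 11 2029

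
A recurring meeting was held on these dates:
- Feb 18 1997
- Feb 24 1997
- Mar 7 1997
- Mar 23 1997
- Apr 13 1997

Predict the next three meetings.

The spacing grows by 5 each time: 6, 11, 16, 21 days.
Next gap: 26 days. Apr 13 1997 + 26 days = May 9 1997.
Next gap: 31 days. May 9 1997 + 31 days = Jun 9 1997.
Next gap: 36 days. Jun 9 1997 + 36 days = Jul 15 1997.

May 9 1997, Jun 9 1997, Jul 15 1997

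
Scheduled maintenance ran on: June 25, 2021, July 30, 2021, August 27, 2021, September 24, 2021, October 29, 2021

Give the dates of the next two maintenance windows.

November 26, 2021; December 31, 2021

Every date is a Friday; gaps 35, 28, 28, 35 days.
Each is the last Friday of its month (at least one falls on the 29th or later, ruling out '4th Friday').
November 2021 ends with Friday November 26, 2021.
December 2021 ends with Friday December 31, 2021.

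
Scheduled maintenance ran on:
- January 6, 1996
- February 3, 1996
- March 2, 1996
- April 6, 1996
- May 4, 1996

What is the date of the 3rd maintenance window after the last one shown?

Gaps: 28, 28, 35, 28 days — a mix of 28 and 35. Every date is a Saturday.
Each is the 1st Saturday of its month.
June 1996 — 1st Saturday is June 1, 1996.
July 1996 — 1st Saturday is July 6, 1996.
1st Saturday of August 1996: August 3, 1996.

August 3, 1996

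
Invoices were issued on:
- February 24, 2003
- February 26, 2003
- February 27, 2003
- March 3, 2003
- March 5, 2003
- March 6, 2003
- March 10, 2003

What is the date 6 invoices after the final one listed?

March 24, 2003

The gap pattern 2, 1, 4, 2, 1, 4 repeats every 3 events.
These are the Mondays, Wednesdays and Thursdays of each week.
Next Wednesday: March 12, 2003.
Next Thursday: March 13, 2003.
Next Monday: March 17, 2003.
The following Wednesday is March 19, 2003.
The following Thursday is March 20, 2003.
The following Monday is March 24, 2003.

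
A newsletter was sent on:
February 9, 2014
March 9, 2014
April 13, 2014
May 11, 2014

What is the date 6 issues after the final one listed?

Gaps: 28, 35, 28 days — a mix of 28 and 35. Every date is a Sunday.
Each is the 2nd Sunday of its month.
2nd Sunday of June 2014: June 8, 2014.
July 2014 — 2nd Sunday is July 13, 2014.
2nd Sunday of August 2014: August 10, 2014.
September 2014 — 2nd Sunday is September 14, 2014.
2nd Sunday of October 2014: October 12, 2014.
2nd Sunday of November 2014: November 9, 2014.

November 9, 2014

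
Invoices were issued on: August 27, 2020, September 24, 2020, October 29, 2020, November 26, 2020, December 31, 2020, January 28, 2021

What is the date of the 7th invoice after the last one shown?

All Thursdays; the gaps (28, 35, 28, 35, 28) vary with month length.
This is the last Thursday of each month.
Last Thursday of February 2021: February 25, 2021.
March 2021 ends with Thursday March 25, 2021.
Last Thursday of April 2021: April 29, 2021.
May 2021 ends with Thursday May 27, 2021.
Last Thursday of June 2021: June 24, 2021.
July 2021 ends with Thursday July 29, 2021.
Last Thursday of August 2021: August 26, 2021.

August 26, 2021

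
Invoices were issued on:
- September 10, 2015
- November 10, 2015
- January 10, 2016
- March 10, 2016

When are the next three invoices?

May 10, 2016; July 10, 2016; September 10, 2016

The day-of-month is always 10 (61, 61, 60 days between events).
So this recurs on the 10th of every 2 months.
May 2016: May 10, 2016.
July 2016: July 10, 2016.
Next: September 2016 → September 10, 2016.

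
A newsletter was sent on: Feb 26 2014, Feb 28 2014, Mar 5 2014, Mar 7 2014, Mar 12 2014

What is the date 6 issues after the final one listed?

The gap pattern 2, 5, 2, 5 repeats every 2 events.
These are the Wednesdays and Fridays of each week.
The following Friday is Mar 14 2014.
The following Wednesday is Mar 19 2014.
The following Friday is Mar 21 2014.
The following Wednesday is Mar 26 2014.
Next Friday: Mar 28 2014.
The following Wednesday is Apr 2 2014.

Apr 2 2014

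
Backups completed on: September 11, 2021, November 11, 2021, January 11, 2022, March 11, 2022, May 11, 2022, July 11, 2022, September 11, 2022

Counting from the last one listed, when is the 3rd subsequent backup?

March 11, 2023

Gaps: 61, 61, 59, 61, 61, 62 days — not constant. Every event is on the 11th of the month.
Pattern: the 11th of every 2 months.
November 2022: November 11, 2022.
Next: January 2023 → January 11, 2023.
March 2023: March 11, 2023.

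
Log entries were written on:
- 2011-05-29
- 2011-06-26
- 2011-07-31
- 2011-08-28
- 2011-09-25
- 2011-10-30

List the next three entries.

These are Sundays with 28, 35, 28, 28, 35-day gaps.
Each is the final Sunday of its month — 2011-05-29 is past the 28th, so '4th Sunday' doesn't fit.
Last Sunday of November 2011: 2011-11-27.
Last Sunday of December 2011: 2011-12-25.
Last Sunday of January 2012: 2012-01-29.

2011-11-27, 2011-12-25, 2012-01-29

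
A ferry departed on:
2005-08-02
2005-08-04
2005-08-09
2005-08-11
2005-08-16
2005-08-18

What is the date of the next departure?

The gap pattern 2, 5, 2, 5, 2 repeats every 2 events.
These are the Tuesdays and Thursdays of each week.
Next Tuesday: 2005-08-23.

2005-08-23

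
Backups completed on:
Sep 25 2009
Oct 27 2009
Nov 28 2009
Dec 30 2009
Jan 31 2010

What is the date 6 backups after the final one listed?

Aug 11 2010

Every event comes 32 days after the last (32, 32, 32, 32).
Jan 31 2010 + 32 days = Mar 4 2010.
Mar 4 2010 + 32 days = Apr 5 2010.
Apr 5 2010 + 32 days = May 7 2010.
May 7 2010 + 32 days = Jun 8 2010.
Jun 8 2010 + 32 days = Jul 10 2010.
Jul 10 2010 + 32 days = Aug 11 2010.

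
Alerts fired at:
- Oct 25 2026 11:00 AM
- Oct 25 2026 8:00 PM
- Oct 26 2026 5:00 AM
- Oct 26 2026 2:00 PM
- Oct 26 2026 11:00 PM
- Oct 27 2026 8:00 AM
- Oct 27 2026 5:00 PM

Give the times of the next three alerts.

Oct 28 2026 2:00 AM, Oct 28 2026 11:00 AM, Oct 28 2026 8:00 PM

The interval is a steady 9 hours (9, 9, 9, 9, 9, 9).
Oct 27 2026 5:00 PM + 9 h = Oct 28 2026 2:00 AM.
Oct 28 2026 2:00 AM + 9 h = Oct 28 2026 11:00 AM.
Oct 28 2026 11:00 AM + 9 h = Oct 28 2026 8:00 PM.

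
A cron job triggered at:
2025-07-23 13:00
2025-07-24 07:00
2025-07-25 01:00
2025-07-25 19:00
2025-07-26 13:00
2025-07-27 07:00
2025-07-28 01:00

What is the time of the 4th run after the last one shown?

Spacing: 18, 18, 18, 18, 18, 18 h — constant 18 h.
2025-07-28 01:00 + 18 h = 2025-07-28 19:00.
2025-07-28 19:00 + 18 h = 2025-07-29 13:00.
2025-07-29 13:00 + 18 h = 2025-07-30 07:00.
2025-07-30 07:00 + 18 h = 2025-07-31 01:00.

2025-07-31 01:00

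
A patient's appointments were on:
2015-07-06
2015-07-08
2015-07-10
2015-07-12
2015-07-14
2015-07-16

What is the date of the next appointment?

Every event comes 2 days after the last (2, 2, 2, 2, 2).
2015-07-16 + 2 days = 2015-07-18.

2015-07-18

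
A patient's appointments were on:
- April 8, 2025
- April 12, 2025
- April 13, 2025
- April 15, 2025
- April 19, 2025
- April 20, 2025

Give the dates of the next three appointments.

April 22, 2025; April 26, 2025; April 27, 2025

Every event lands on a Tuesday or Saturday or Sunday (gaps cycle 4, 1, 2, 4, 1).
So the schedule is: every Tuesday, Saturday and Sunday.
Next Tuesday: April 22, 2025.
The following Saturday is April 26, 2025.
The following Sunday is April 27, 2025.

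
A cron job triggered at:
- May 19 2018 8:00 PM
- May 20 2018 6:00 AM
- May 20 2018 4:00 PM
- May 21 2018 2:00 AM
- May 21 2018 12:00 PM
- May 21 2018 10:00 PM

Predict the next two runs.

May 22 2018 8:00 AM, May 22 2018 6:00 PM

Spacing: 10, 10, 10, 10, 10 h — constant 10 h.
May 21 2018 10:00 PM + 10 h = May 22 2018 8:00 AM.
May 22 2018 8:00 AM + 10 h = May 22 2018 6:00 PM.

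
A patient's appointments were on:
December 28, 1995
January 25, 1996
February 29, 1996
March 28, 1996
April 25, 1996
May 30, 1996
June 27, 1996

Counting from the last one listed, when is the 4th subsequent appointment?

All Thursdays; the gaps (28, 35, 28, 28, 35, 28) vary with month length.
This is the last Thursday of each month.
July 1996 ends with Thursday July 25, 1996.
August 1996 ends with Thursday August 29, 1996.
September 1996 ends with Thursday September 26, 1996.
Last Thursday of October 1996: October 31, 1996.

October 31, 1996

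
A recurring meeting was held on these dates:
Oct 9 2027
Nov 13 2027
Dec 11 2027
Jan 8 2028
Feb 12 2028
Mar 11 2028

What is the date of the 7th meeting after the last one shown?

Oct 14 2028

Gaps: 35, 28, 28, 35, 28 days — a mix of 28 and 35. Every date is a Saturday.
Each is the 2nd Saturday of its month.
April 2028 — 2nd Saturday is Apr 8 2028.
May 2028 — 2nd Saturday is May 13 2028.
2nd Saturday of June 2028: Jun 10 2028.
2nd Saturday of July 2028: Jul 8 2028.
2nd Saturday of August 2028: Aug 12 2028.
September 2028 — 2nd Saturday is Sep 9 2028.
2nd Saturday of October 2028: Oct 14 2028.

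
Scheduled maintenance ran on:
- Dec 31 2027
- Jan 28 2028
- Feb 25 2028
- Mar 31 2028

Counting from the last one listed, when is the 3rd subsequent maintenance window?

All Fridays; the gaps (28, 28, 35) vary with month length.
This is the last Friday of each month.
Last Friday of April 2028: Apr 28 2028.
May 2028 ends with Friday May 26 2028.
June 2028 ends with Friday Jun 30 2028.

Jun 30 2028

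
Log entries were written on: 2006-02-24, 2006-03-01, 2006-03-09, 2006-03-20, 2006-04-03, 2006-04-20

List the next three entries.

The spacing grows by 3 each time: 5, 8, 11, 14, 17 days.
Next gap: 20 days. 2006-04-20 + 20 days = 2006-05-10.
Next gap: 23 days. 2006-05-10 + 23 days = 2006-06-02.
Next gap: 26 days. 2006-06-02 + 26 days = 2006-06-28.

2006-05-10, 2006-06-02, 2006-06-28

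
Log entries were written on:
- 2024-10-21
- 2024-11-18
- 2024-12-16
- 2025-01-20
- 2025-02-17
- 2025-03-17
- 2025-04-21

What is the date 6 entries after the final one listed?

2025-10-20

All dates are Mondays, 28, 28, 35, 28, 28, 35 days apart.
Specifically, the 3rd Monday of each month.
3rd Monday of May 2025: 2025-05-19.
3rd Monday of June 2025: 2025-06-16.
3rd Monday of July 2025: 2025-07-21.
August 2025 — 3rd Monday is 2025-08-18.
3rd Monday of September 2025: 2025-09-15.
October 2025 — 3rd Monday is 2025-10-20.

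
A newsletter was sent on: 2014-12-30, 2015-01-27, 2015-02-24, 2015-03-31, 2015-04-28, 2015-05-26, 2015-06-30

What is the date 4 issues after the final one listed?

All Tuesdays; the gaps (28, 28, 35, 28, 28, 35) vary with month length.
This is the last Tuesday of each month.
Last Tuesday of July 2015: 2015-07-28.
August 2015 ends with Tuesday 2015-08-25.
Last Tuesday of September 2015: 2015-09-29.
Last Tuesday of October 2015: 2015-10-27.

2015-10-27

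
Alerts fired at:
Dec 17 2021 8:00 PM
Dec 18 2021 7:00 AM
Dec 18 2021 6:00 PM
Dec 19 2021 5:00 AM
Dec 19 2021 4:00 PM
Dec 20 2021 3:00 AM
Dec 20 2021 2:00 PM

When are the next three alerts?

Gaps: 11, 11, 11, 11, 11, 11 hours — each event is 11 hours after the previous one.
Dec 20 2021 2:00 PM + 11 h = Dec 21 2021 1:00 AM.
Dec 21 2021 1:00 AM + 11 h = Dec 21 2021 12:00 PM.
Dec 21 2021 12:00 PM + 11 h = Dec 21 2021 11:00 PM.

Dec 21 2021 1:00 AM, Dec 21 2021 12:00 PM, Dec 21 2021 11:00 PM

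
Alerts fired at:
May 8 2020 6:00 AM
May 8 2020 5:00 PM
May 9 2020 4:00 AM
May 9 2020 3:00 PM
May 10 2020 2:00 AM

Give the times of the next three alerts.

May 10 2020 1:00 PM, May 11 2020 12:00 AM, May 11 2020 11:00 AM

The interval is a steady 11 hours (11, 11, 11, 11).
May 10 2020 2:00 AM + 11 h = May 10 2020 1:00 PM.
May 10 2020 1:00 PM + 11 h = May 11 2020 12:00 AM.
May 11 2020 12:00 AM + 11 h = May 11 2020 11:00 AM.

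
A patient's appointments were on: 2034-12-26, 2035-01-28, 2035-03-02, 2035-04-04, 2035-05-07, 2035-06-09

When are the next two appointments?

The spacing is 33, 33, 33, 33, 33 days — always 33 days.
2035-06-09 + 33 days = 2035-07-12.
2035-07-12 + 33 days = 2035-08-14.

2035-07-12, 2035-08-14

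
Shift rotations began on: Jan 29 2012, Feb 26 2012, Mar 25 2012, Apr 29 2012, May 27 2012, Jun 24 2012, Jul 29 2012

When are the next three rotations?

Aug 26 2012, Sep 30 2012, Oct 28 2012

These are Sundays with 28, 28, 35, 28, 28, 35-day gaps.
Each is the final Sunday of its month — Jan 29 2012 is past the 28th, so '4th Sunday' doesn't fit.
Last Sunday of August 2012: Aug 26 2012.
September 2012 ends with Sunday Sep 30 2012.
October 2012 ends with Sunday Oct 28 2012.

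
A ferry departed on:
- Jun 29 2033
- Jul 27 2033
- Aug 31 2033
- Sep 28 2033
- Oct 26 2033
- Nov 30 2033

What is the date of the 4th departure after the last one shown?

Mar 29 2034

These are Wednesdays with 28, 35, 28, 28, 35-day gaps.
Each is the final Wednesday of its month — Jun 29 2033 is past the 28th, so '4th Wednesday' doesn't fit.
Last Wednesday of December 2033: Dec 28 2033.
Last Wednesday of January 2034: Jan 25 2034.
February 2034 ends with Wednesday Feb 22 2034.
Last Wednesday of March 2034: Mar 29 2034.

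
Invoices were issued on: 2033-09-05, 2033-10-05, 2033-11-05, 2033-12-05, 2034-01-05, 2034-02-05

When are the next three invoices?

The day-of-month is always 5 (30, 31, 30, 31, 31 days between events).
So this recurs on the 5th of each month.
Next: March 2034 → 2034-03-05.
Next: April 2034 → 2034-04-05.
May 2034: 2034-05-05.

2034-03-05, 2034-04-05, 2034-05-05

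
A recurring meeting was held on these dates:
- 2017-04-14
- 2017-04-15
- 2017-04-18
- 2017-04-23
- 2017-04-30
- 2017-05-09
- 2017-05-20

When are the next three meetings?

Intervals are 1, 3, 5, 7, 9, 11 days — an arithmetic progression with common difference 2.
Next gap: 13 days. 2017-05-20 + 13 days = 2017-06-02.
Next gap: 15 days. 2017-06-02 + 15 days = 2017-06-17.
Next gap: 17 days. 2017-06-17 + 17 days = 2017-07-04.

2017-06-02, 2017-06-17, 2017-07-04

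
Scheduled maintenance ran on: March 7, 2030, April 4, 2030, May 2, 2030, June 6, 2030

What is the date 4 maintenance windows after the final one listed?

All dates are Thursdays, 28, 28, 35 days apart.
Specifically, the 1st Thursday of each month.
July 2030 — 1st Thursday is July 4, 2030.
August 2030 — 1st Thursday is August 1, 2030.
1st Thursday of September 2030: September 5, 2030.
October 2030 — 1st Thursday is October 3, 2030.

October 3, 2030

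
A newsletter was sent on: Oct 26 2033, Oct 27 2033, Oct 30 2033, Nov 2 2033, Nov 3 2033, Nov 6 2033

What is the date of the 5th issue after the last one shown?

Nov 17 2033

Every event lands on a Wednesday or Thursday or Sunday (gaps cycle 1, 3, 3, 1, 3).
So the schedule is: every Wednesday, Thursday and Sunday.
Next Wednesday: Nov 9 2033.
The following Thursday is Nov 10 2033.
Next Sunday: Nov 13 2033.
Next Wednesday: Nov 16 2033.
The following Thursday is Nov 17 2033.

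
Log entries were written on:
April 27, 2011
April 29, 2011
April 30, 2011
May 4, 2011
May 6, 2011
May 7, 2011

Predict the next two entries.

Every event lands on a Wednesday or Friday or Saturday (gaps cycle 2, 1, 4, 2, 1).
So the schedule is: every Wednesday, Friday and Saturday.
Next Wednesday: May 11, 2011.
The following Friday is May 13, 2011.

May 11, 2011; May 13, 2011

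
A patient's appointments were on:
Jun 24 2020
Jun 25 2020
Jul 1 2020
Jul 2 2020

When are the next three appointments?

Jul 8 2020, Jul 9 2020, Jul 15 2020

The gap pattern 1, 6, 1 repeats every 2 events.
These are the Wednesdays and Thursdays of each week.
Next Wednesday: Jul 8 2020.
The following Thursday is Jul 9 2020.
Next Wednesday: Jul 15 2020.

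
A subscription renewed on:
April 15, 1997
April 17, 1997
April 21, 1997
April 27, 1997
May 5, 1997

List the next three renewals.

Gaps: 2, 4, 6, 8 days — each gap is 2 larger than the previous one.
Next gap: 10 days. May 5, 1997 + 10 days = May 15, 1997.
Next gap: 12 days. May 15, 1997 + 12 days = May 27, 1997.
Next gap: 14 days. May 27, 1997 + 14 days = June 10, 1997.

May 15, 1997; May 27, 1997; June 10, 1997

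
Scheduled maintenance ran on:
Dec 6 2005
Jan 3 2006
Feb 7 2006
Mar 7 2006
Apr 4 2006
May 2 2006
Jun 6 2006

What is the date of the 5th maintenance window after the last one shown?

Gaps: 28, 35, 28, 28, 28, 35 days — a mix of 28 and 35. Every date is a Tuesday.
Each is the 1st Tuesday of its month.
July 2006 — 1st Tuesday is Jul 4 2006.
1st Tuesday of August 2006: Aug 1 2006.
1st Tuesday of September 2006: Sep 5 2006.
1st Tuesday of October 2006: Oct 3 2006.
November 2006 — 1st Tuesday is Nov 7 2006.

Nov 7 2006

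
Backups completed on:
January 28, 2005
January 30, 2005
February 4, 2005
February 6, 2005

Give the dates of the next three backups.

February 11, 2005; February 13, 2005; February 18, 2005

Gaps: 2, 5, 2 days — not constant, but cyclic with period 2.
The events fall on every Friday and Sunday.
The following Friday is February 11, 2005.
The following Sunday is February 13, 2005.
Next Friday: February 18, 2005.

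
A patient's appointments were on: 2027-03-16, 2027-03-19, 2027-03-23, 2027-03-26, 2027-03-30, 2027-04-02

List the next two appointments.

Every event lands on a Tuesday or Friday (gaps cycle 3, 4, 3, 4, 3).
So the schedule is: every Tuesday and Friday.
The following Tuesday is 2027-04-06.
The following Friday is 2027-04-09.

2027-04-06, 2027-04-09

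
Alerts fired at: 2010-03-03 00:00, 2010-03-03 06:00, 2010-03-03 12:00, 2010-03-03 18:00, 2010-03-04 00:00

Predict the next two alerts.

2010-03-04 06:00, 2010-03-04 12:00

Gaps: 6, 6, 6, 6 hours — each event is 6 hours after the previous one.
2010-03-04 00:00 + 6 h = 2010-03-04 06:00.
2010-03-04 06:00 + 6 h = 2010-03-04 12:00.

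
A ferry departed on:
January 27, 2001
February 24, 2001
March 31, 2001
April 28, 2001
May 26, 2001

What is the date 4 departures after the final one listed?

These are Saturdays with 28, 35, 28, 28-day gaps.
Each is the final Saturday of its month — March 31, 2001 is past the 28th, so '4th Saturday' doesn't fit.
June 2001 ends with Saturday June 30, 2001.
Last Saturday of July 2001: July 28, 2001.
Last Saturday of August 2001: August 25, 2001.
September 2001 ends with Saturday September 29, 2001.

September 29, 2001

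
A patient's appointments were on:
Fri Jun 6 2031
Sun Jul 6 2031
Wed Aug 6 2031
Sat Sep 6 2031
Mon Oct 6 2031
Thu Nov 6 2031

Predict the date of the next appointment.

Each date is the 6th; the gaps (30, 31, 31, 30, 31) track the month lengths.
The rule is the 6th of each month.
Next: December 2031 → Sat Dec 6 2031.

Sat Dec 6 2031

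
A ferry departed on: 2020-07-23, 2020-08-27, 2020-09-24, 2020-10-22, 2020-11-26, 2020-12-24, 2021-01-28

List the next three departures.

2021-02-25, 2021-03-25, 2021-04-22

These are Thursdays at 28- or 35-day spacing (35, 28, 28, 35, 28, 35).
The pattern: 4th Thursday of the month.
4th Thursday of February 2021: 2021-02-25.
March 2021 — 4th Thursday is 2021-03-25.
April 2021 — 4th Thursday is 2021-04-22.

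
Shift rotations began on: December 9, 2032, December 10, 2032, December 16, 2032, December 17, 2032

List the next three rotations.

The gap pattern 1, 6, 1 repeats every 2 events.
These are the Thursdays and Fridays of each week.
Next Thursday: December 23, 2032.
Next Friday: December 24, 2032.
The following Thursday is December 30, 2032.

December 23, 2032; December 24, 2032; December 30, 2032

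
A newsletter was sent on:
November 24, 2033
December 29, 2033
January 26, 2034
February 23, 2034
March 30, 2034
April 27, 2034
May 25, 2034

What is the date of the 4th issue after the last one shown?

All Thursdays; the gaps (35, 28, 28, 35, 28, 28) vary with month length.
This is the last Thursday of each month.
Last Thursday of June 2034: June 29, 2034.
July 2034 ends with Thursday July 27, 2034.
August 2034 ends with Thursday August 31, 2034.
Last Thursday of September 2034: September 28, 2034.

September 28, 2034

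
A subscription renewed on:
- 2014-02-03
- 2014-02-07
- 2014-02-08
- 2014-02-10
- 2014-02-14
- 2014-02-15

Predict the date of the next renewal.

The gap pattern 4, 1, 2, 4, 1 repeats every 3 events.
These are the Mondays, Fridays and Saturdays of each week.
Next Monday: 2014-02-17.

2014-02-17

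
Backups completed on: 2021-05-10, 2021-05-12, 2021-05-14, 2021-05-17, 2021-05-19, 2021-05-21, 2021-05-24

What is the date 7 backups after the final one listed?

2021-06-09

Gaps: 2, 2, 3, 2, 2, 3 days — not constant, but cyclic with period 3.
The events fall on every Monday, Wednesday and Friday.
Next Wednesday: 2021-05-26.
Next Friday: 2021-05-28.
Next Monday: 2021-05-31.
The following Wednesday is 2021-06-02.
The following Friday is 2021-06-04.
The following Monday is 2021-06-07.
Next Wednesday: 2021-06-09.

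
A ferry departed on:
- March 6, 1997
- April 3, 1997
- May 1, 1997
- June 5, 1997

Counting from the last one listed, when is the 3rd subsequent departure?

September 4, 1997

Gaps: 28, 28, 35 days — a mix of 28 and 35. Every date is a Thursday.
Each is the 1st Thursday of its month.
July 1997 — 1st Thursday is July 3, 1997.
August 1997 — 1st Thursday is August 7, 1997.
September 1997 — 1st Thursday is September 4, 1997.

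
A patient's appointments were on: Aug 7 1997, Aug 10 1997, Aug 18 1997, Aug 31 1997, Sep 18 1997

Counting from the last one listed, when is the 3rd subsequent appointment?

Dec 11 1997

Gaps: 3, 8, 13, 18 days — each gap is 5 larger than the previous one.
Next gap: 23 days. Sep 18 1997 + 23 days = Oct 11 1997.
Next gap: 28 days. Oct 11 1997 + 28 days = Nov 8 1997.
Next gap: 33 days. Nov 8 1997 + 33 days = Dec 11 1997.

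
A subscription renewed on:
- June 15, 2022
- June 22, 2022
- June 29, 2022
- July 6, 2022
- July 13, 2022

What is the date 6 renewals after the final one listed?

Gaps between consecutive events: 7, 7, 7, 7 days — a constant 7-day interval.
July 13, 2022 + 7 days = July 20, 2022.
July 20, 2022 + 7 days = July 27, 2022.
July 27, 2022 + 7 days = August 3, 2022.
August 3, 2022 + 7 days = August 10, 2022.
August 10, 2022 + 7 days = August 17, 2022.
August 17, 2022 + 7 days = August 24, 2022.

August 24, 2022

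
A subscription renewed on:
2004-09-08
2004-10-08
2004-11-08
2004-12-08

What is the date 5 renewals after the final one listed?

2005-05-08

Gaps: 30, 31, 30 days — not constant. Every event is on the 8th of the month.
Pattern: the 8th of each month.
January 2005: 2005-01-08.
February 2005: 2005-02-08.
March 2005: 2005-03-08.
April 2005: 2005-04-08.
May 2005: 2005-05-08.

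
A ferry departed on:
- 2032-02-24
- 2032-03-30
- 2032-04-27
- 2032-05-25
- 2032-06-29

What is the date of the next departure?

2032-07-27

Every date is a Tuesday; gaps 35, 28, 28, 35 days.
Each is the last Tuesday of its month (at least one falls on the 29th or later, ruling out '4th Tuesday').
Last Tuesday of July 2032: 2032-07-27.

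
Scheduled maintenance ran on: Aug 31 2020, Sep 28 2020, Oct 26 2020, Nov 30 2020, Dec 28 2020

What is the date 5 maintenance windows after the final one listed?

These are Mondays with 28, 28, 35, 28-day gaps.
Each is the final Monday of its month — Aug 31 2020 is past the 28th, so '4th Monday' doesn't fit.
January 2021 ends with Monday Jan 25 2021.
February 2021 ends with Monday Feb 22 2021.
March 2021 ends with Monday Mar 29 2021.
April 2021 ends with Monday Apr 26 2021.
May 2021 ends with Monday May 31 2021.

May 31 2021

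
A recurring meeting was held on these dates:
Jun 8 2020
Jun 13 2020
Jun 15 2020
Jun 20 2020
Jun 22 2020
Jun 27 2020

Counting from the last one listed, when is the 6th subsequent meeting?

Every event lands on a Monday or Saturday (gaps cycle 5, 2, 5, 2, 5).
So the schedule is: every Monday and Saturday.
The following Monday is Jun 29 2020.
Next Saturday: Jul 4 2020.
Next Monday: Jul 6 2020.
Next Saturday: Jul 11 2020.
The following Monday is Jul 13 2020.
Next Saturday: Jul 18 2020.

Jul 18 2020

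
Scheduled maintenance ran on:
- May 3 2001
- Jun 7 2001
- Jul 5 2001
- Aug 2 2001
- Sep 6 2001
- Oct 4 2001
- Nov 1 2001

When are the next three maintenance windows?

All dates are Thursdays, 35, 28, 28, 35, 28, 28 days apart.
Specifically, the 1st Thursday of each month.
December 2001 — 1st Thursday is Dec 6 2001.
1st Thursday of January 2002: Jan 3 2002.
February 2002 — 1st Thursday is Feb 7 2002.

Dec 6 2001, Jan 3 2002, Feb 7 2002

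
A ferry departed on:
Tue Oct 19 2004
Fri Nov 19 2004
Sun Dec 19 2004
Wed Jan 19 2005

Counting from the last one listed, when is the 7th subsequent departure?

The day-of-month is always 19 (31, 30, 31 days between events).
So this recurs on the 19th of each month.
Next: February 2005 → Sat Feb 19 2005.
Next: March 2005 → Sat Mar 19 2005.
April 2005: Tue Apr 19 2005.
May 2005: Thu May 19 2005.
June 2005: Sun Jun 19 2005.
Next: July 2005 → Tue Jul 19 2005.
August 2005: Fri Aug 19 2005.

Fri Aug 19 2005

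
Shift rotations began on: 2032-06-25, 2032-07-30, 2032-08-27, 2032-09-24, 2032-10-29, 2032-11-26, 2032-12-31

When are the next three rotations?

All Fridays; the gaps (35, 28, 28, 35, 28, 35) vary with month length.
This is the last Friday of each month.
January 2033 ends with Friday 2033-01-28.
Last Friday of February 2033: 2033-02-25.
March 2033 ends with Friday 2033-03-25.

2033-01-28, 2033-02-25, 2033-03-25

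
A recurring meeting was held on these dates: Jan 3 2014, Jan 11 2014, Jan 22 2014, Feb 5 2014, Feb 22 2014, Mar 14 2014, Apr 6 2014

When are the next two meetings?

Intervals are 8, 11, 14, 17, 20, 23 days — an arithmetic progression with common difference 3.
Next gap: 26 days. Apr 6 2014 + 26 days = May 2 2014.
Next gap: 29 days. May 2 2014 + 29 days = May 31 2014.

May 2 2014, May 31 2014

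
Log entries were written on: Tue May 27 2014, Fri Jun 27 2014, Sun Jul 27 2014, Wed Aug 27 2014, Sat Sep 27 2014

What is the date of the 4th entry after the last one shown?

Tue Jan 27 2015

Gaps: 31, 30, 31, 31 days — not constant. Every event is on the 27th of the month.
Pattern: the 27th of each month.
Next: October 2014 → Mon Oct 27 2014.
Next: November 2014 → Thu Nov 27 2014.
Next: December 2014 → Sat Dec 27 2014.
Next: January 2015 → Tue Jan 27 2015.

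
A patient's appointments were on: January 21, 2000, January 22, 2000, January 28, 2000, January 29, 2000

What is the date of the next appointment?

February 4, 2000

Every event lands on a Friday or Saturday (gaps cycle 1, 6, 1).
So the schedule is: every Friday and Saturday.
Next Friday: February 4, 2000.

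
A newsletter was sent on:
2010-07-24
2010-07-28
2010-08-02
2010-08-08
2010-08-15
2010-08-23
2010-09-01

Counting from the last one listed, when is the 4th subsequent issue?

2010-10-17

The spacing grows by 1 each time: 4, 5, 6, 7, 8, 9 days.
Next gap: 10 days. 2010-09-01 + 10 days = 2010-09-11.
Next gap: 11 days. 2010-09-11 + 11 days = 2010-09-22.
Next gap: 12 days. 2010-09-22 + 12 days = 2010-10-04.
Next gap: 13 days. 2010-10-04 + 13 days = 2010-10-17.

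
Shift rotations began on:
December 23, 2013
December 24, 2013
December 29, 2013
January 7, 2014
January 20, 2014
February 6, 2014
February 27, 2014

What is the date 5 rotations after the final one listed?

Gaps: 1, 5, 9, 13, 17, 21 days — each gap is 4 larger than the previous one.
Next gap: 25 days. February 27, 2014 + 25 days = March 24, 2014.
Next gap: 29 days. March 24, 2014 + 29 days = April 22, 2014.
Next gap: 33 days. April 22, 2014 + 33 days = May 25, 2014.
Next gap: 37 days. May 25, 2014 + 37 days = July 1, 2014.
Next gap: 41 days. July 1, 2014 + 41 days = August 11, 2014.

August 11, 2014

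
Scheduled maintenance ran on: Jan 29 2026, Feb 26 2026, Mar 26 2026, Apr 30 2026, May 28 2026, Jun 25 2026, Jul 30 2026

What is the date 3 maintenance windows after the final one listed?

Every date is a Thursday; gaps 28, 28, 35, 28, 28, 35 days.
Each is the last Thursday of its month (at least one falls on the 29th or later, ruling out '4th Thursday').
August 2026 ends with Thursday Aug 27 2026.
September 2026 ends with Thursday Sep 24 2026.
October 2026 ends with Thursday Oct 29 2026.

Oct 29 2026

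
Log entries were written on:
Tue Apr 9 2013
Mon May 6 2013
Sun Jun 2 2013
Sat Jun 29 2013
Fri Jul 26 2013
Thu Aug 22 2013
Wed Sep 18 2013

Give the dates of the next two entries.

The spacing is 27, 27, 27, 27, 27, 27 days — always 27 days.
Wed Sep 18 2013 + 27 days = Tue Oct 15 2013.
Tue Oct 15 2013 + 27 days = Mon Nov 11 2013.

Tue Oct 15 2013, Mon Nov 11 2013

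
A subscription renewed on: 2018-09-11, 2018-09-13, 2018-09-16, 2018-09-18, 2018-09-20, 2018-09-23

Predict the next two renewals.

Gaps: 2, 3, 2, 2, 3 days — not constant, but cyclic with period 3.
The events fall on every Tuesday, Thursday and Sunday.
The following Tuesday is 2018-09-25.
Next Thursday: 2018-09-27.

2018-09-25, 2018-09-27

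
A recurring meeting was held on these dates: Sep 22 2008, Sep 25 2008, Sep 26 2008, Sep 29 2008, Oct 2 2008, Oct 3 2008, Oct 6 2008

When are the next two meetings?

The gap pattern 3, 1, 3, 3, 1, 3 repeats every 3 events.
These are the Mondays, Thursdays and Fridays of each week.
Next Thursday: Oct 9 2008.
Next Friday: Oct 10 2008.

Oct 9 2008, Oct 10 2008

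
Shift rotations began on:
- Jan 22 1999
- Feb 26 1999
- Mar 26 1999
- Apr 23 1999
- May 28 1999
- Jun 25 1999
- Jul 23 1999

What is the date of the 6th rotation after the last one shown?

Jan 28 2000

All dates are Fridays, 35, 28, 28, 35, 28, 28 days apart.
Specifically, the 4th Friday of each month.
4th Friday of August 1999: Aug 27 1999.
4th Friday of September 1999: Sep 24 1999.
October 1999 — 4th Friday is Oct 22 1999.
November 1999 — 4th Friday is Nov 26 1999.
4th Friday of December 1999: Dec 24 1999.
January 2000 — 4th Friday is Jan 28 2000.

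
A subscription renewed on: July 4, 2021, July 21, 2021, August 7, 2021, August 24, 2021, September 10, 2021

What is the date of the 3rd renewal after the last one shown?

Gaps between consecutive events: 17, 17, 17, 17 days — a constant 17-day interval.
September 10, 2021 + 17 days = September 27, 2021.
September 27, 2021 + 17 days = October 14, 2021.
October 14, 2021 + 17 days = October 31, 2021.

October 31, 2021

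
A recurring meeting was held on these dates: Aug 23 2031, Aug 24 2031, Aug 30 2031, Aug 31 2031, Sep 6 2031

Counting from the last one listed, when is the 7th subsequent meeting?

Sep 28 2031

The gap pattern 1, 6, 1, 6 repeats every 2 events.
These are the Saturdays and Sundays of each week.
Next Sunday: Sep 7 2031.
The following Saturday is Sep 13 2031.
The following Sunday is Sep 14 2031.
The following Saturday is Sep 20 2031.
Next Sunday: Sep 21 2031.
Next Saturday: Sep 27 2031.
Next Sunday: Sep 28 2031.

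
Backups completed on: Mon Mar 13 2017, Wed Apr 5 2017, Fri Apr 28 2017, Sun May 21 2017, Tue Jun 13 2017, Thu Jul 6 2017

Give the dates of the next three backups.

Sat Jul 29 2017, Mon Aug 21 2017, Wed Sep 13 2017

Every event comes 23 days after the last (23, 23, 23, 23, 23).
Thu Jul 6 2017 + 23 days = Sat Jul 29 2017.
Sat Jul 29 2017 + 23 days = Mon Aug 21 2017.
Mon Aug 21 2017 + 23 days = Wed Sep 13 2017.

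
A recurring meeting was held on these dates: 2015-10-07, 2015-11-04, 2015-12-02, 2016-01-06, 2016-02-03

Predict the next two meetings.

All dates are Wednesdays, 28, 28, 35, 28 days apart.
Specifically, the 1st Wednesday of each month.
1st Wednesday of March 2016: 2016-03-02.
April 2016 — 1st Wednesday is 2016-04-06.

2016-03-02, 2016-04-06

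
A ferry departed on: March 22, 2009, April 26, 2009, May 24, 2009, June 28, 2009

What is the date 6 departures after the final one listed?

These are Sundays at 28- or 35-day spacing (35, 28, 35).
The pattern: 4th Sunday of the month.
4th Sunday of July 2009: July 26, 2009.
4th Sunday of August 2009: August 23, 2009.
September 2009 — 4th Sunday is September 27, 2009.
October 2009 — 4th Sunday is October 25, 2009.
November 2009 — 4th Sunday is November 22, 2009.
December 2009 — 4th Sunday is December 27, 2009.

December 27, 2009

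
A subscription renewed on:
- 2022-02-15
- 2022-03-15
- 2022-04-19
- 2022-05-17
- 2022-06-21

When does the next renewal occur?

Gaps: 28, 35, 28, 35 days — a mix of 28 and 35. Every date is a Tuesday.
Each is the 3rd Tuesday of its month.
July 2022 — 3rd Tuesday is 2022-07-19.

2022-07-19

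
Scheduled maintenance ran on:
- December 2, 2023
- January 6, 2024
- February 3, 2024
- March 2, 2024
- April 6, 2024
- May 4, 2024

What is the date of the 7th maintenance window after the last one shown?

Gaps: 35, 28, 28, 35, 28 days — a mix of 28 and 35. Every date is a Saturday.
Each is the 1st Saturday of its month.
1st Saturday of June 2024: June 1, 2024.
July 2024 — 1st Saturday is July 6, 2024.
August 2024 — 1st Saturday is August 3, 2024.
September 2024 — 1st Saturday is September 7, 2024.
1st Saturday of October 2024: October 5, 2024.
1st Saturday of November 2024: November 2, 2024.
1st Saturday of December 2024: December 7, 2024.

December 7, 2024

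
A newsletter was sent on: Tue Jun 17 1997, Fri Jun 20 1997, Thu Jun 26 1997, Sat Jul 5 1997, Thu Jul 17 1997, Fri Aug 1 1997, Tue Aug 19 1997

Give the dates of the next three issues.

Tue Sep 9 1997, Fri Oct 3 1997, Thu Oct 30 1997

Intervals are 3, 6, 9, 12, 15, 18 days — an arithmetic progression with common difference 3.
Next gap: 21 days. Tue Aug 19 1997 + 21 days = Tue Sep 9 1997.
Next gap: 24 days. Tue Sep 9 1997 + 24 days = Fri Oct 3 1997.
Next gap: 27 days. Fri Oct 3 1997 + 27 days = Thu Oct 30 1997.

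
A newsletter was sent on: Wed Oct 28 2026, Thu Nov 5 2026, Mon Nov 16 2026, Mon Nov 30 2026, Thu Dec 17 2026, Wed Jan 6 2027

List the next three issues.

Fri Jan 29 2027, Wed Feb 24 2027, Thu Mar 25 2027

Intervals are 8, 11, 14, 17, 20 days — an arithmetic progression with common difference 3.
Next gap: 23 days. Wed Jan 6 2027 + 23 days = Fri Jan 29 2027.
Next gap: 26 days. Fri Jan 29 2027 + 26 days = Wed Feb 24 2027.
Next gap: 29 days. Wed Feb 24 2027 + 29 days = Thu Mar 25 2027.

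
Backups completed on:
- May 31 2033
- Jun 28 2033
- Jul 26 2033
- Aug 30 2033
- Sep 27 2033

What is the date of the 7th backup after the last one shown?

These are Tuesdays with 28, 28, 35, 28-day gaps.
Each is the final Tuesday of its month — May 31 2033 is past the 28th, so '4th Tuesday' doesn't fit.
Last Tuesday of October 2033: Oct 25 2033.
November 2033 ends with Tuesday Nov 29 2033.
Last Tuesday of December 2033: Dec 27 2033.
January 2034 ends with Tuesday Jan 31 2034.
February 2034 ends with Tuesday Feb 28 2034.
March 2034 ends with Tuesday Mar 28 2034.
April 2034 ends with Tuesday Apr 25 2034.

Apr 25 2034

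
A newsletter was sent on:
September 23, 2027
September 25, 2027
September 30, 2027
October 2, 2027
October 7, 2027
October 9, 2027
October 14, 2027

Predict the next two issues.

October 16, 2027; October 21, 2027

The gap pattern 2, 5, 2, 5, 2, 5 repeats every 2 events.
These are the Thursdays and Saturdays of each week.
Next Saturday: October 16, 2027.
Next Thursday: October 21, 2027.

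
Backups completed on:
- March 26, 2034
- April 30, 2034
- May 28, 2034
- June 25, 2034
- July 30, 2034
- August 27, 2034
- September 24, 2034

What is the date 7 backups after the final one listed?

April 29, 2035

Every date is a Sunday; gaps 35, 28, 28, 35, 28, 28 days.
Each is the last Sunday of its month (at least one falls on the 29th or later, ruling out '4th Sunday').
Last Sunday of October 2034: October 29, 2034.
Last Sunday of November 2034: November 26, 2034.
December 2034 ends with Sunday December 31, 2034.
January 2035 ends with Sunday January 28, 2035.
Last Sunday of February 2035: February 25, 2035.
March 2035 ends with Sunday March 25, 2035.
April 2035 ends with Sunday April 29, 2035.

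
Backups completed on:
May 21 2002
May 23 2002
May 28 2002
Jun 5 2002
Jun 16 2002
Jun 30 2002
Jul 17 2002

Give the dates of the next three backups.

Gaps: 2, 5, 8, 11, 14, 17 days — each gap is 3 larger than the previous one.
Next gap: 20 days. Jul 17 2002 + 20 days = Aug 6 2002.
Next gap: 23 days. Aug 6 2002 + 23 days = Aug 29 2002.
Next gap: 26 days. Aug 29 2002 + 26 days = Sep 24 2002.

Aug 6 2002, Aug 29 2002, Sep 24 2002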